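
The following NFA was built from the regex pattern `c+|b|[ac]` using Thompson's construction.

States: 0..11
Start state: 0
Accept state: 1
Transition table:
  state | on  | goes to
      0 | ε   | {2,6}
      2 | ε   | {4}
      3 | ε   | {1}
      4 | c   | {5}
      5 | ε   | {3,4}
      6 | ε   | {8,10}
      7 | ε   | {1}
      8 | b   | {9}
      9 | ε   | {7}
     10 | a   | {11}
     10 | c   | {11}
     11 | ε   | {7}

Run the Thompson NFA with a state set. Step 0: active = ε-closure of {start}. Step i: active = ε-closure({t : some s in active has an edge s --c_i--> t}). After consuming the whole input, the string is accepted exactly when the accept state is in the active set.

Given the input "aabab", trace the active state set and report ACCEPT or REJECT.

Answer: REJECT

Steps:
initial (ε-close {0}): {0,2,4,6,8,10}
'a' @ 1: {1,7,11}  ✓accept
'a' @ 2: {}  — state set empty
rest 'bab' ignored (set empty)
end set {} — state 1 not in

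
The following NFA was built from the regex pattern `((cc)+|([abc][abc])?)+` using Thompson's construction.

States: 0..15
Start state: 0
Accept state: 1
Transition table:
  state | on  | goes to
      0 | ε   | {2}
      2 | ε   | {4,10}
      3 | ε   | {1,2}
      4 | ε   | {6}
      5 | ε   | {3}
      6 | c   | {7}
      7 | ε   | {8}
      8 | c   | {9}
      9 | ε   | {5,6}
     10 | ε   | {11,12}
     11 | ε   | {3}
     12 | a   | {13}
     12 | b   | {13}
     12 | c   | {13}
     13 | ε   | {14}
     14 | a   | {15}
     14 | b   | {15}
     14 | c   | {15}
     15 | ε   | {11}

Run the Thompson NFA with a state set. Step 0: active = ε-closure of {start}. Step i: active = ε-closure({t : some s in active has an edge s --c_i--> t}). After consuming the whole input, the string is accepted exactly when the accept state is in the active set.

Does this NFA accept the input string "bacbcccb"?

Answer: ACCEPT

Trace:
start: ε-closure({0}) = {0,1,2,3,4,6,10,11,12}
'b' @ 1: {13,14}
'a' @ 2: {1,2,3,4,6,10,11,12,15}  [accepting]
'c' @ 3: {7,8,13,14}
'b' @ 4: {1,2,3,4,6,10,11,12,15}  [accepting]
'c' @ 5: {7,8,13,14}
'c' @ 6: {1,2,3,4,5,6,9,10,11,12,15}  [accepting]
'c' @ 7: {7,8,13,14}
'b' @ 8: {1,2,3,4,6,10,11,12,15}  [accepting]
after full input: {1,2,3,4,6,10,11,12,15}  (accept=1 in)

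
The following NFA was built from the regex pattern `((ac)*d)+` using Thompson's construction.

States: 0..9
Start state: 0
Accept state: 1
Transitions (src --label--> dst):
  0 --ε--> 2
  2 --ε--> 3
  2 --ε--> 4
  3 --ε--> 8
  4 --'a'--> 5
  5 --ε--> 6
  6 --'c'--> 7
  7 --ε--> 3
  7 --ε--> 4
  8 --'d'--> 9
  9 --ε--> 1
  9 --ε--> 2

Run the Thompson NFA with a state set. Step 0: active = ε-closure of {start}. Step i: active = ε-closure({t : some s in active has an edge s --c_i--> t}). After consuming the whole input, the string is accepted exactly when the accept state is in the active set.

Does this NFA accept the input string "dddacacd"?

Answer: ACCEPT

Steps:
S₀ = ε-closure({0}) = {0,2,3,4,8}
'd' @ 1: {1,2,3,4,8,9}  (accept∈set)
'd' @ 2: {1,2,3,4,8,9}  (accept∈set)
'd' @ 3: {1,2,3,4,8,9}  (accept∈set)
'a' @ 4: {5,6}
'c' @ 5: {3,4,7,8}
'a' @ 6: {5,6}
'c' @ 7: {3,4,7,8}
'd' @ 8: {1,2,3,4,8,9}  (accept∈set)
after full input: {1,2,3,4,8,9}  (accept=1 in)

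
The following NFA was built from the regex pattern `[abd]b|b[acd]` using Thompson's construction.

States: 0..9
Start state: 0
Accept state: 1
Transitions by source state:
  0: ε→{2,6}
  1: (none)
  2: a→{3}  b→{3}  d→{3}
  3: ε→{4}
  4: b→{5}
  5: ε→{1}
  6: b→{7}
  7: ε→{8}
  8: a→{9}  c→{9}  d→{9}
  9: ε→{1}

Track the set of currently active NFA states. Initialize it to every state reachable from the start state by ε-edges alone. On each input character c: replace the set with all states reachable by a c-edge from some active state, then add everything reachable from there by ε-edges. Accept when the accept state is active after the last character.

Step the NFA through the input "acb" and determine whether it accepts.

Answer: REJECT

Steps:
S₀ = ε-closure({0}) = {0,2,6}
'a' @ 1: {3,4}
'c' @ 2: {}  — state set empty
rest 'b' ignored (set empty)
end set {} — state 1 not in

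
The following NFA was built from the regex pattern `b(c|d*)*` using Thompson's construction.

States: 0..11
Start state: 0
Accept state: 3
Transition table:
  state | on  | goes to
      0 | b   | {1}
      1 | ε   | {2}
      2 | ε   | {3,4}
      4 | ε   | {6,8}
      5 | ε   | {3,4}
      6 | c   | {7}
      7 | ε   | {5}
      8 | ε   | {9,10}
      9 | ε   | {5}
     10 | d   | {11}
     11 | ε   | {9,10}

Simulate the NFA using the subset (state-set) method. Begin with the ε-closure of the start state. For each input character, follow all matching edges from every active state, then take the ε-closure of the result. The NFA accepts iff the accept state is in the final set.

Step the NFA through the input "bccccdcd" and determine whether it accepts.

Answer: ACCEPT

Derivation:
start: ε-closure({0}) = {0}
'b' @ 1: {1,2,3,4,5,6,8,9,10}  [accepting]
'c' @ 2: {3,4,5,6,7,8,9,10}  [accepting]
'c' @ 3: {3,4,5,6,7,8,9,10}  [accepting]
'c' @ 4: {3,4,5,6,7,8,9,10}  [accepting]
'c' @ 5: {3,4,5,6,7,8,9,10}  [accepting]
'd' @ 6: {3,4,5,6,8,9,10,11}  [accepting]
'c' @ 7: {3,4,5,6,7,8,9,10}  [accepting]
'd' @ 8: {3,4,5,6,8,9,10,11}  [accepting]
after full input: {3,4,5,6,8,9,10,11}  (accept=3 in)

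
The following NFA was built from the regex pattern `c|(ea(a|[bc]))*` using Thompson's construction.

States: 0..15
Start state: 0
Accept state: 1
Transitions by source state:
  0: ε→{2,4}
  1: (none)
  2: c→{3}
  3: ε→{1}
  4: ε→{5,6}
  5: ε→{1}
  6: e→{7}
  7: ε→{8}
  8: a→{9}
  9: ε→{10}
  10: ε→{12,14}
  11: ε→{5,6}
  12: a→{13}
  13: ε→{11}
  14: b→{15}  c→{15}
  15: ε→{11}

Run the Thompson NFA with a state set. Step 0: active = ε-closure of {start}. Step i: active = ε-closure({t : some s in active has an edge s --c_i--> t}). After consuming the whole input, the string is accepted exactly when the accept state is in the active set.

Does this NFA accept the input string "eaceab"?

start: ε-closure({0}) = {0,1,2,4,5,6}
'e' @ 1: {7,8}
'a' @ 2: {9,10,12,14}
'c' @ 3: {1,5,6,11,15}  [accepting]
'e' @ 4: {7,8}
'a' @ 5: {9,10,12,14}
'b' @ 6: {1,5,6,11,15}  [accepting]
final: {1,5,6,11,15}; accept 1 in set

Answer: ACCEPT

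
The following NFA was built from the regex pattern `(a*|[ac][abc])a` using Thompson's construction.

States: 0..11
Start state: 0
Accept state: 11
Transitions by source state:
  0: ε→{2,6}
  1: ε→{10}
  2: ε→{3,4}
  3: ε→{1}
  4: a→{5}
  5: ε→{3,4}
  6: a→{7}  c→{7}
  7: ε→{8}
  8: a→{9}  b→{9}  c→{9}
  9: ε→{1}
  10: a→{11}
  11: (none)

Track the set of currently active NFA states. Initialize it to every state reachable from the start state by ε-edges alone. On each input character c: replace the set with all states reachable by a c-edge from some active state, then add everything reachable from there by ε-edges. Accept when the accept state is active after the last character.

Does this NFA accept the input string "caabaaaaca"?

S₀ = ε-closure({0}) = {0,1,2,3,4,6,10}
'c' @ 1: {7,8}
'a' @ 2: {1,9,10}
'a' @ 3: {11}  [accepting]
'b' @ 4: {}  — state set empty
rest 'aaaaca' ignored (set empty)
final: {}; accept 11 not in set

Answer: REJECT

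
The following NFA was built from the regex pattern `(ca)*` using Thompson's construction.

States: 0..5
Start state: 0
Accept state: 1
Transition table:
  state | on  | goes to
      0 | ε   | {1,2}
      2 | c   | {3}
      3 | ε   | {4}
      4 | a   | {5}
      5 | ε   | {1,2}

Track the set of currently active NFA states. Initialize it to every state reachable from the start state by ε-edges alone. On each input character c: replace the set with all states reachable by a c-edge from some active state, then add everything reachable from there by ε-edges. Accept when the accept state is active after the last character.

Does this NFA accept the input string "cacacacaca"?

initial (ε-close {0}): {0,1,2}
'c' @ 1: {3,4}
'a' @ 2: {1,2,5}  ✓accept
'c' @ 3: {3,4}
'a' @ 4: {1,2,5}  ✓accept
'c' @ 5: {3,4}
'a' @ 6: {1,2,5}  ✓accept
'c' @ 7: {3,4}
'a' @ 8: {1,2,5}  ✓accept
'c' @ 9: {3,4}
'a' @ 10: {1,2,5}  ✓accept
end set {1,2,5} — state 1 in

Answer: ACCEPT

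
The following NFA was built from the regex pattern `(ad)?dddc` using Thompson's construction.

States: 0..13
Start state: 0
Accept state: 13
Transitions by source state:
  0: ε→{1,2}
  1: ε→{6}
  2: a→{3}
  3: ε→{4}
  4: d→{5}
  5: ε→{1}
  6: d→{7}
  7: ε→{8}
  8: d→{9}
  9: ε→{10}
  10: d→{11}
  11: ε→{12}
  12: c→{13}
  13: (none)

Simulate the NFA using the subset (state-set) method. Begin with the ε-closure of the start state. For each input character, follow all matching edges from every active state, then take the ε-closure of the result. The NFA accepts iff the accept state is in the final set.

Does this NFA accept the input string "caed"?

Answer: REJECT

Derivation:
start: ε-closure({0}) = {0,1,2,6}
'c' @ 1: {}  — no active states
rest 'aed' ignored (set empty)
after full input: {}  (accept=13 not in)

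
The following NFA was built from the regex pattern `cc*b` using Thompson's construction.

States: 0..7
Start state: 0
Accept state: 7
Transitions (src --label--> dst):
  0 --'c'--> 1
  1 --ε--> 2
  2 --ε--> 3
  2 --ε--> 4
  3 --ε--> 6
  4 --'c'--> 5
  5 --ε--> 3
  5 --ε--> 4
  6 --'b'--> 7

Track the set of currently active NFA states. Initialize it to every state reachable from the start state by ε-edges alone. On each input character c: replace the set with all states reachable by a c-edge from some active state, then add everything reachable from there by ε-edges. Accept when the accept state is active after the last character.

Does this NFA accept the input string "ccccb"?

S₀ = ε-closure({0}) = {0}
'c' @ 1: {1,2,3,4,6}
'c' @ 2: {3,4,5,6}
'c' @ 3: {3,4,5,6}
'c' @ 4: {3,4,5,6}
'b' @ 5: {7}  [accepting]
after full input: {7}  (accept=7 in)

Answer: ACCEPT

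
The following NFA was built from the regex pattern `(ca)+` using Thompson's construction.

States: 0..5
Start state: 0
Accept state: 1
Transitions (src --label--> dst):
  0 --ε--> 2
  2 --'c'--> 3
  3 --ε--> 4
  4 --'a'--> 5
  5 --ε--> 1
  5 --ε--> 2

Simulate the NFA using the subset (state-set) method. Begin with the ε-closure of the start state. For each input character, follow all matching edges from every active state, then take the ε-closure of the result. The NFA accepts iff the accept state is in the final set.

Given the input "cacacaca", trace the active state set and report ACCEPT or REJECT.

Answer: ACCEPT

Trace:
S₀ = ε-closure({0}) = {0,2}
'c' @ 1: {3,4}
'a' @ 2: {1,2,5}  ✓accept
'c' @ 3: {3,4}
'a' @ 4: {1,2,5}  ✓accept
'c' @ 5: {3,4}
'a' @ 6: {1,2,5}  ✓accept
'c' @ 7: {3,4}
'a' @ 8: {1,2,5}  ✓accept
after full input: {1,2,5}  (accept=1 in)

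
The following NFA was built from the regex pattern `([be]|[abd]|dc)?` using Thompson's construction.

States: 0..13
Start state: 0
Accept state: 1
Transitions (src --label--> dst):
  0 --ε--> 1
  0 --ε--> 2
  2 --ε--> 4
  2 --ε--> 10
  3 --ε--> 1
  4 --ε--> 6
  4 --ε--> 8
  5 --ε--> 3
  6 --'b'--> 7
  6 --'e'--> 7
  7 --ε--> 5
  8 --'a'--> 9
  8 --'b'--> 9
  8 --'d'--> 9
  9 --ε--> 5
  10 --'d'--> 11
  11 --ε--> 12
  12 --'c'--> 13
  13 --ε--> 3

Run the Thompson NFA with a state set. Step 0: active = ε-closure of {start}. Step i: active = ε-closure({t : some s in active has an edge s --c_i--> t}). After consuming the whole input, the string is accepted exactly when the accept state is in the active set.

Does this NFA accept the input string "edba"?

Answer: REJECT

Trace:
start: ε-closure({0}) = {0,1,2,4,6,8,10}
'e' @ 1: {1,3,5,7}  [accepting]
'd' @ 2: {}  — state set empty
rest 'ba' ignored (set empty)
after full input: {}  (accept=1 not in)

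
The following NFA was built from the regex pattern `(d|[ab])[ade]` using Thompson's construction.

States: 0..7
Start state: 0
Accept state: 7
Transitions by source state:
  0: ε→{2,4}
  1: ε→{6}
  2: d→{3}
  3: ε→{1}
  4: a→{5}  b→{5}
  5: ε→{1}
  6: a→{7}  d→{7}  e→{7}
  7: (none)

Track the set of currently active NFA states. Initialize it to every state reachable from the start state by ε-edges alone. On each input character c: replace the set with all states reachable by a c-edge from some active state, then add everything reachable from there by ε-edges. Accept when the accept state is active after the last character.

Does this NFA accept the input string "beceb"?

S₀ = ε-closure({0}) = {0,2,4}
'b' @ 1: {1,5,6}
'e' @ 2: {7}  ✓accept
'c' @ 3: {}  — state set empty
rest 'eb' ignored (set empty)
end set {} — state 7 not in

Answer: REJECT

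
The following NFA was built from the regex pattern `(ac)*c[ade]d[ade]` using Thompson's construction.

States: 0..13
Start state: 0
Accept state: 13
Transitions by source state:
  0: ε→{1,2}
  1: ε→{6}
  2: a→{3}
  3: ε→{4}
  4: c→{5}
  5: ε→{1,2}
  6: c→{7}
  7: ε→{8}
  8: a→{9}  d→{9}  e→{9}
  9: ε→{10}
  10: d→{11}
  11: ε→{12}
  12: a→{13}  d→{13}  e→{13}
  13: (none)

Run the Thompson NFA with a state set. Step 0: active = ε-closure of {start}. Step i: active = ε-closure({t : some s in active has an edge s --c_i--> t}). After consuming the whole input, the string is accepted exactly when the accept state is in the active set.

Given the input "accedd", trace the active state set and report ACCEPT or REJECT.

Answer: ACCEPT

Trace:
S₀ = ε-closure({0}) = {0,1,2,6}
'a' @ 1: {3,4}
'c' @ 2: {1,2,5,6}
'c' @ 3: {7,8}
'e' @ 4: {9,10}
'd' @ 5: {11,12}
'd' @ 6: {13}  ✓accept
final: {13}; accept 13 in set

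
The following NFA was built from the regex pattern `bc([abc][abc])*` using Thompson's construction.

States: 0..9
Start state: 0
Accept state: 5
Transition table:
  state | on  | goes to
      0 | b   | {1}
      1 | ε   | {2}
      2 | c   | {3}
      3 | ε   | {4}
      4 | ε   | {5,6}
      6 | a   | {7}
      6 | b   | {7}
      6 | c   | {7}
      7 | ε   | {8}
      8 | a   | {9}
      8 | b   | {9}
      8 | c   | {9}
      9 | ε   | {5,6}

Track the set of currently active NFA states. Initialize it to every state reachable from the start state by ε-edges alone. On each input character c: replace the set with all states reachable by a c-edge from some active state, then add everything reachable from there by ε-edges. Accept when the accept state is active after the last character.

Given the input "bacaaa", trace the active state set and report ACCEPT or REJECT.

start: ε-closure({0}) = {0}
'b' @ 1: {1,2}
'a' @ 2: {}  — state set empty
rest 'caaa' ignored (set empty)
end set {} — state 5 not in

Answer: REJECT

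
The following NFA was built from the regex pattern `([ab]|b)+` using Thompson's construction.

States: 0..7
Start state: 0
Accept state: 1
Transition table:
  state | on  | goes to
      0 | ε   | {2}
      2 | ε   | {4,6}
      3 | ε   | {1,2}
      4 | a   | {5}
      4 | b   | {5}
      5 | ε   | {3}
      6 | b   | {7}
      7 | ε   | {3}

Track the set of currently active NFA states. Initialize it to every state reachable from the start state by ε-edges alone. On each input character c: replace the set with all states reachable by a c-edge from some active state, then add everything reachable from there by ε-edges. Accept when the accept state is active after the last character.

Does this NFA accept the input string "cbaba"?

S₀ = ε-closure({0}) = {0,2,4,6}
'c' @ 1: {}  — no active states
rest 'baba' ignored (set empty)
end set {} — state 1 not in

Answer: REJECT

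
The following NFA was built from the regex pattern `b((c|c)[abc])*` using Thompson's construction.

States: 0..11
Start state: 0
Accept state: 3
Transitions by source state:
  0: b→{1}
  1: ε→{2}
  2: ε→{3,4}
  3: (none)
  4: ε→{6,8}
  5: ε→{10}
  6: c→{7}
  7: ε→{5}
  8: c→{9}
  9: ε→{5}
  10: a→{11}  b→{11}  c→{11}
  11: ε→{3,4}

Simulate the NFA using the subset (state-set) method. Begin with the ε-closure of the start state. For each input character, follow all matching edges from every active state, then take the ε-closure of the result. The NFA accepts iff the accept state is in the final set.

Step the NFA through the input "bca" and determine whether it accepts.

Answer: ACCEPT

Trace:
S₀ = ε-closure({0}) = {0}
'b' @ 1: {1,2,3,4,6,8}  [accepting]
'c' @ 2: {5,7,9,10}
'a' @ 3: {3,4,6,8,11}  [accepting]
final: {3,4,6,8,11}; accept 3 in set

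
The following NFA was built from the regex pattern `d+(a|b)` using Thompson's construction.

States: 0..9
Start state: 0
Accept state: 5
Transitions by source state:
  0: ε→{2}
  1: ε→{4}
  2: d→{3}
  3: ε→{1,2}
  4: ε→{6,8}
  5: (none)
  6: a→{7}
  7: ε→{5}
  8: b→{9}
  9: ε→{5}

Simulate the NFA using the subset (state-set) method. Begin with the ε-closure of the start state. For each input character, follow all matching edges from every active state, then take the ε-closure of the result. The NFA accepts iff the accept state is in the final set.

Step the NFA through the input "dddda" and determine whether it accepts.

initial (ε-close {0}): {0,2}
'd' @ 1: {1,2,3,4,6,8}
'd' @ 2: {1,2,3,4,6,8}
'd' @ 3: {1,2,3,4,6,8}
'd' @ 4: {1,2,3,4,6,8}
'a' @ 5: {5,7}  [accepting]
after full input: {5,7}  (accept=5 in)

Answer: ACCEPT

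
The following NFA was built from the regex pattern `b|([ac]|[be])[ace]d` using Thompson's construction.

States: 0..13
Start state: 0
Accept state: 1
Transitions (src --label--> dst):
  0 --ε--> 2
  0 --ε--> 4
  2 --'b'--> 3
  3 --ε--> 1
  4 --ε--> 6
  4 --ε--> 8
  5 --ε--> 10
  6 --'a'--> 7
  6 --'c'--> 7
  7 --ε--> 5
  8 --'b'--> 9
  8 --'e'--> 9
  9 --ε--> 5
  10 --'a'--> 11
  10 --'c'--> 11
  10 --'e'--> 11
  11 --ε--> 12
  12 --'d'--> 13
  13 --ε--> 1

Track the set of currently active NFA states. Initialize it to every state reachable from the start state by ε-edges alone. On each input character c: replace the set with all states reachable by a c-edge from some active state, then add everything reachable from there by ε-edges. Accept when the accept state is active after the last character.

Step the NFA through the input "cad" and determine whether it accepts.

Answer: ACCEPT

Trace:
S₀ = ε-closure({0}) = {0,2,4,6,8}
'c' @ 1: {5,7,10}
'a' @ 2: {11,12}
'd' @ 3: {1,13}  ✓accept
final: {1,13}; accept 1 in set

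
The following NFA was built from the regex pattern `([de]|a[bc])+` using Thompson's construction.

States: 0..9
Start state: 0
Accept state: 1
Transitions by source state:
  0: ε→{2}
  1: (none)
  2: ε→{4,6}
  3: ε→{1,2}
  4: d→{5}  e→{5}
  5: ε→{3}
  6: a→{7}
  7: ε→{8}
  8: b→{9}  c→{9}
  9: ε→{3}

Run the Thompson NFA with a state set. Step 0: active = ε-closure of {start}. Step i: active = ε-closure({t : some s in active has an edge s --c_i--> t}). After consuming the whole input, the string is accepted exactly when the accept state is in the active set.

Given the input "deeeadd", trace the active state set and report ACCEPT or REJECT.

S₀ = ε-closure({0}) = {0,2,4,6}
'd' @ 1: {1,2,3,4,5,6}  [accepting]
'e' @ 2: {1,2,3,4,5,6}  [accepting]
'e' @ 3: {1,2,3,4,5,6}  [accepting]
'e' @ 4: {1,2,3,4,5,6}  [accepting]
'a' @ 5: {7,8}
'd' @ 6: {}  — state set empty
rest 'd' ignored (set empty)
after full input: {}  (accept=1 not in)

Answer: REJECT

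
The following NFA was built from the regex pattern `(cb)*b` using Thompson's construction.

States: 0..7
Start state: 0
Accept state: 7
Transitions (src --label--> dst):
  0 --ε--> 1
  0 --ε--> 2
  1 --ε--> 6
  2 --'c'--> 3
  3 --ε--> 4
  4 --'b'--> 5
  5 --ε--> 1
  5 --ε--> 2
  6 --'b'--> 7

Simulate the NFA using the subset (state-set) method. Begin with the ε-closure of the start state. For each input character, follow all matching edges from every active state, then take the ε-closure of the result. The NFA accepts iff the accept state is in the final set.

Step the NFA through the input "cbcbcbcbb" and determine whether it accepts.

start: ε-closure({0}) = {0,1,2,6}
'c' @ 1: {3,4}
'b' @ 2: {1,2,5,6}
'c' @ 3: {3,4}
'b' @ 4: {1,2,5,6}
'c' @ 5: {3,4}
'b' @ 6: {1,2,5,6}
'c' @ 7: {3,4}
'b' @ 8: {1,2,5,6}
'b' @ 9: {7}  ✓accept
final: {7}; accept 7 in set

Answer: ACCEPT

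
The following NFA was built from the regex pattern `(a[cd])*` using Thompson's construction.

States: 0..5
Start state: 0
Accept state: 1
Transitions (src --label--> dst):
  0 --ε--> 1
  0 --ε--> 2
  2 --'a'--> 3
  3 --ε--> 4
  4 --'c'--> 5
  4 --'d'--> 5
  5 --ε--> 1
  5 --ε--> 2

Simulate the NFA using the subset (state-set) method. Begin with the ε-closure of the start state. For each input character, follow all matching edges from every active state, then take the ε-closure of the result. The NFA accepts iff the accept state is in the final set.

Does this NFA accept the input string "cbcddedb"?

S₀ = ε-closure({0}) = {0,1,2}
'c' @ 1: {}  — no active states
rest 'bcddedb' ignored (set empty)
final: {}; accept 1 not in set

Answer: REJECT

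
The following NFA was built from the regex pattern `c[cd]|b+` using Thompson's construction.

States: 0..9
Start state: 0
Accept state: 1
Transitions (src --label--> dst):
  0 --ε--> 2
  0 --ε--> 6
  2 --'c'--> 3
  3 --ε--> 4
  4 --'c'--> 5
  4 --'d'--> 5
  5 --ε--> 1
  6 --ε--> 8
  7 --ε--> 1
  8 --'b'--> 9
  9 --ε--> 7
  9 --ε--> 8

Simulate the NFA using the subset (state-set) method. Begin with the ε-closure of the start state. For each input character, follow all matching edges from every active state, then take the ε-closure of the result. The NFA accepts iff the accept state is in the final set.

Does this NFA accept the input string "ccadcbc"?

S₀ = ε-closure({0}) = {0,2,6,8}
'c' @ 1: {3,4}
'c' @ 2: {1,5}  ✓accept
'a' @ 3: {}  — dead — no transitions
rest 'dcbc' ignored (set empty)
final: {}; accept 1 not in set

Answer: REJECT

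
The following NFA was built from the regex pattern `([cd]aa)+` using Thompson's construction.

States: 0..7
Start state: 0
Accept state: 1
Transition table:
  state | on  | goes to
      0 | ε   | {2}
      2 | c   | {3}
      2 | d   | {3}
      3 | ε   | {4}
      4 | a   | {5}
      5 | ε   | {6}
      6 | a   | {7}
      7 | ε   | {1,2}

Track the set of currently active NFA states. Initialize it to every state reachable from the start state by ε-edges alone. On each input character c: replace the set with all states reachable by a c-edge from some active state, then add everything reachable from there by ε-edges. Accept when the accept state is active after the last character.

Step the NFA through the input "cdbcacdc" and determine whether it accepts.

start: ε-closure({0}) = {0,2}
'c' @ 1: {3,4}
'd' @ 2: {}  — no active states
rest 'bcacdc' ignored (set empty)
end set {} — state 1 not in

Answer: REJECT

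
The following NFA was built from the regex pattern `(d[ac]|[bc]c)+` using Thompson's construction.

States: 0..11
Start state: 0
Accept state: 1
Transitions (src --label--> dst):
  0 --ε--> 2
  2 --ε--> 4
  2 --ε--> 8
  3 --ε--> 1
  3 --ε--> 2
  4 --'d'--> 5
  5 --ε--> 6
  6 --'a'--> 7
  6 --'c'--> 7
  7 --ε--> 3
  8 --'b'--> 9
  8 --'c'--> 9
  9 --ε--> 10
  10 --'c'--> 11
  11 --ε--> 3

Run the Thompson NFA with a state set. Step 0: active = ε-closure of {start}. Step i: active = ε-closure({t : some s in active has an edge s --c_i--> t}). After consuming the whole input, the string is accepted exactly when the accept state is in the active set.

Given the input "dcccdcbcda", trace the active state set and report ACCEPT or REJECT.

Answer: ACCEPT

Trace:
start: ε-closure({0}) = {0,2,4,8}
'd' @ 1: {5,6}
'c' @ 2: {1,2,3,4,7,8}  [accepting]
'c' @ 3: {9,10}
'c' @ 4: {1,2,3,4,8,11}  [accepting]
'd' @ 5: {5,6}
'c' @ 6: {1,2,3,4,7,8}  [accepting]
'b' @ 7: {9,10}
'c' @ 8: {1,2,3,4,8,11}  [accepting]
'd' @ 9: {5,6}
'a' @ 10: {1,2,3,4,7,8}  [accepting]
end set {1,2,3,4,7,8} — state 1 in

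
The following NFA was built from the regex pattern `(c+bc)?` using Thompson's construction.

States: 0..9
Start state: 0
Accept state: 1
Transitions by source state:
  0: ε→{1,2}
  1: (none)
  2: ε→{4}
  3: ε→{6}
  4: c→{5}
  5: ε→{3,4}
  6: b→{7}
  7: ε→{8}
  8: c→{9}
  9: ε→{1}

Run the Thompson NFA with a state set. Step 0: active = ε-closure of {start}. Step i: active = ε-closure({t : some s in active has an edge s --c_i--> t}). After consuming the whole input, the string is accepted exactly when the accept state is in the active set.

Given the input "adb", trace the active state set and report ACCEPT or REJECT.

start: ε-closure({0}) = {0,1,2,4}
'a' @ 1: {}  — no active states
rest 'db' ignored (set empty)
end set {} — state 1 not in

Answer: REJECT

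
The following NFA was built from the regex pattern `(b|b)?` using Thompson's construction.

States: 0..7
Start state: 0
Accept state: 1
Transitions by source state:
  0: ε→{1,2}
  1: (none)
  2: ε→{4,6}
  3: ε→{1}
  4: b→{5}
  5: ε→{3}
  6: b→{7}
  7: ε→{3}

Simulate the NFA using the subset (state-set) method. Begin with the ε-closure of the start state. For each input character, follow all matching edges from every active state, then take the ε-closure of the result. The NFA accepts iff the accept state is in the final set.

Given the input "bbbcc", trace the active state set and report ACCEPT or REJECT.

Answer: REJECT

Trace:
S₀ = ε-closure({0}) = {0,1,2,4,6}
'b' @ 1: {1,3,5,7}  [accepting]
'b' @ 2: {}  — dead — no transitions
rest 'bcc' ignored (set empty)
after full input: {}  (accept=1 not in)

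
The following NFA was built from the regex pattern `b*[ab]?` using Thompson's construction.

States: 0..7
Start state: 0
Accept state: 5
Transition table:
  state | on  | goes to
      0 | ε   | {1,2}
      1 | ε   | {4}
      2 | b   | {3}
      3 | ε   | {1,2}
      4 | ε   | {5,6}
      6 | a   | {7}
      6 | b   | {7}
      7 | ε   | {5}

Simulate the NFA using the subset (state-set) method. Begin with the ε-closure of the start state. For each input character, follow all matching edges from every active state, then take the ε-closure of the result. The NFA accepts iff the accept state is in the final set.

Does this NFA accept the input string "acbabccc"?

Answer: REJECT

Derivation:
initial (ε-close {0}): {0,1,2,4,5,6}
'a' @ 1: {5,7}  (accept∈set)
'c' @ 2: {}  — state set empty
rest 'babccc' ignored (set empty)
final: {}; accept 5 not in set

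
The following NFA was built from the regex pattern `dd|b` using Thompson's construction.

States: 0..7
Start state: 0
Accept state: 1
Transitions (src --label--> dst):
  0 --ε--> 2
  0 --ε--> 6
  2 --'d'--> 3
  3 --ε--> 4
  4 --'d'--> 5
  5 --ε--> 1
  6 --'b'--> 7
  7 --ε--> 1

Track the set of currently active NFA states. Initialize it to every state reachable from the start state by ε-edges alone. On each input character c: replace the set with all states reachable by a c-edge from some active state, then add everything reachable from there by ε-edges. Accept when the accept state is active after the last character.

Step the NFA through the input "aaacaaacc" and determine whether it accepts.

S₀ = ε-closure({0}) = {0,2,6}
'a' @ 1: {}  — dead — no transitions
rest 'aacaaacc' ignored (set empty)
end set {} — state 1 not in

Answer: REJECT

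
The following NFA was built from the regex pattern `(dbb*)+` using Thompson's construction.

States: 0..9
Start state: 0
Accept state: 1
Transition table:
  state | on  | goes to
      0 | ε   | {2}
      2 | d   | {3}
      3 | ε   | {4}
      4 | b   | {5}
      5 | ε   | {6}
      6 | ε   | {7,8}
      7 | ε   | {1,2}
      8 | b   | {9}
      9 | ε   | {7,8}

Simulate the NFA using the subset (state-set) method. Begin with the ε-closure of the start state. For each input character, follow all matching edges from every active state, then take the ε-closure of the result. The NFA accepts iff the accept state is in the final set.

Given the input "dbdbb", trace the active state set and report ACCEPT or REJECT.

S₀ = ε-closure({0}) = {0,2}
'd' @ 1: {3,4}
'b' @ 2: {1,2,5,6,7,8}  (accept∈set)
'd' @ 3: {3,4}
'b' @ 4: {1,2,5,6,7,8}  (accept∈set)
'b' @ 5: {1,2,7,8,9}  (accept∈set)
after full input: {1,2,7,8,9}  (accept=1 in)

Answer: ACCEPT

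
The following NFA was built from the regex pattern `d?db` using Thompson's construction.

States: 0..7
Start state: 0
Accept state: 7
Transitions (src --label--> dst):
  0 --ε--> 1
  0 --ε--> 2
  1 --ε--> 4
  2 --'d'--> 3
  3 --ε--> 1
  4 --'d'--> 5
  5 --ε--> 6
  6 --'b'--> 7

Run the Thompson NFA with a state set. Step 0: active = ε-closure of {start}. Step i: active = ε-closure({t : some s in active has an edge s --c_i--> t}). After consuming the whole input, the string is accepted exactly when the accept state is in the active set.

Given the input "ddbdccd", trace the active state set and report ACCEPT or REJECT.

Answer: REJECT

Trace:
start: ε-closure({0}) = {0,1,2,4}
'd' @ 1: {1,3,4,5,6}
'd' @ 2: {5,6}
'b' @ 3: {7}  ✓accept
'd' @ 4: {}  — state set empty
rest 'ccd' ignored (set empty)
final: {}; accept 7 not in set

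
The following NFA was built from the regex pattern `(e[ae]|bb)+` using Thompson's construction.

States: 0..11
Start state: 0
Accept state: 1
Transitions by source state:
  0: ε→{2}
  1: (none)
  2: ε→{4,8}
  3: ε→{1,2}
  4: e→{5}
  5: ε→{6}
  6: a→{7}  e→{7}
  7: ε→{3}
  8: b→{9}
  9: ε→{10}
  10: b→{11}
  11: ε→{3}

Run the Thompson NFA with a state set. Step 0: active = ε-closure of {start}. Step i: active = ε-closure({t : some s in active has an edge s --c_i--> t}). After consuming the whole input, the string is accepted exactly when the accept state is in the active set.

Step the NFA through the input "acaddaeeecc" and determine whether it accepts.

Answer: REJECT

Derivation:
start: ε-closure({0}) = {0,2,4,8}
'a' @ 1: {}  — no active states
rest 'caddaeeecc' ignored (set empty)
final: {}; accept 1 not in set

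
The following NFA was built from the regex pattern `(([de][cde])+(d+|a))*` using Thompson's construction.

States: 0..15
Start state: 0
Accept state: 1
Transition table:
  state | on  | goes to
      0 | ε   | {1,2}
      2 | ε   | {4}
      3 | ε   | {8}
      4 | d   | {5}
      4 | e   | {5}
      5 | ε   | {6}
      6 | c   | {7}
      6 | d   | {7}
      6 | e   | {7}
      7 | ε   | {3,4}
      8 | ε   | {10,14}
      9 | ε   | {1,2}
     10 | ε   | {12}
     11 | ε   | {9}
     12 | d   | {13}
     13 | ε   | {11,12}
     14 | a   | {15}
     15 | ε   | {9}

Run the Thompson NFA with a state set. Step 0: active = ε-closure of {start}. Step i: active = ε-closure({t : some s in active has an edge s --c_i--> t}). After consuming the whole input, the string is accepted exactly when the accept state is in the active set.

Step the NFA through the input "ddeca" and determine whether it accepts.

Answer: ACCEPT

Trace:
start: ε-closure({0}) = {0,1,2,4}
'd' @ 1: {5,6}
'd' @ 2: {3,4,7,8,10,12,14}
'e' @ 3: {5,6}
'c' @ 4: {3,4,7,8,10,12,14}
'a' @ 5: {1,2,4,9,15}  ✓accept
after full input: {1,2,4,9,15}  (accept=1 in)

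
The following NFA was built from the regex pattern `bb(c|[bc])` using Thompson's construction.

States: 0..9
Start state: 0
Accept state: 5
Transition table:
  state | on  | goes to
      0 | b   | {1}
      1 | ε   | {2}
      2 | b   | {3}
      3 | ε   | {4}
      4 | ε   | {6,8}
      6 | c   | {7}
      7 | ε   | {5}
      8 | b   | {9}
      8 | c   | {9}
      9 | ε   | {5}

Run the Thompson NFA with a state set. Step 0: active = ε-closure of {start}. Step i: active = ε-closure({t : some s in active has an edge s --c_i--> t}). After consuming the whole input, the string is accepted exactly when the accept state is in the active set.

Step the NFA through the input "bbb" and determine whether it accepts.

Answer: ACCEPT

Trace:
S₀ = ε-closure({0}) = {0}
'b' @ 1: {1,2}
'b' @ 2: {3,4,6,8}
'b' @ 3: {5,9}  (accept∈set)
after full input: {5,9}  (accept=5 in)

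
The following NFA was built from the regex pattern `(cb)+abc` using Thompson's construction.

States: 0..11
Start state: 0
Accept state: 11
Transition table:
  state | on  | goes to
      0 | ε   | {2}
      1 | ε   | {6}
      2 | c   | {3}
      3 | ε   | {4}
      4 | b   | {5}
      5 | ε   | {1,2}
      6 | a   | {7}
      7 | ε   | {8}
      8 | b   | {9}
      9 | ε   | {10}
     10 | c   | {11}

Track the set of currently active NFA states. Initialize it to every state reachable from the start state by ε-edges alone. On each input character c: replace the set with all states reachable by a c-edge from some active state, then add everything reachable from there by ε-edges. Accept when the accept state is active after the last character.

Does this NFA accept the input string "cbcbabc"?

Answer: ACCEPT

Steps:
initial (ε-close {0}): {0,2}
'c' @ 1: {3,4}
'b' @ 2: {1,2,5,6}
'c' @ 3: {3,4}
'b' @ 4: {1,2,5,6}
'a' @ 5: {7,8}
'b' @ 6: {9,10}
'c' @ 7: {11}  [accepting]
final: {11}; accept 11 in set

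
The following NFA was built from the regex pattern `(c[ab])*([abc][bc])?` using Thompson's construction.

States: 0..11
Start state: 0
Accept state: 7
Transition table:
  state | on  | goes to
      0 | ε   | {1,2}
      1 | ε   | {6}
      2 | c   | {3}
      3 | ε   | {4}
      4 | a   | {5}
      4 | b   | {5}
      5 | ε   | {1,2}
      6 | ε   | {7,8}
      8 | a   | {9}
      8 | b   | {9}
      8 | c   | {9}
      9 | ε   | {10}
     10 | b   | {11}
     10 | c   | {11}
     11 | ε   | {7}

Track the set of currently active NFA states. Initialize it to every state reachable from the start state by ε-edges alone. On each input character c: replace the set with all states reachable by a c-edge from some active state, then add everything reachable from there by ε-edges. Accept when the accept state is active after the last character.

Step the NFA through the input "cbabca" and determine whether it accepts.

Answer: REJECT

Steps:
initial (ε-close {0}): {0,1,2,6,7,8}
'c' @ 1: {3,4,9,10}
'b' @ 2: {1,2,5,6,7,8,11}  (accept∈set)
'a' @ 3: {9,10}
'b' @ 4: {7,11}  (accept∈set)
'c' @ 5: {}  — state set empty
rest 'a' ignored (set empty)
final: {}; accept 7 not in set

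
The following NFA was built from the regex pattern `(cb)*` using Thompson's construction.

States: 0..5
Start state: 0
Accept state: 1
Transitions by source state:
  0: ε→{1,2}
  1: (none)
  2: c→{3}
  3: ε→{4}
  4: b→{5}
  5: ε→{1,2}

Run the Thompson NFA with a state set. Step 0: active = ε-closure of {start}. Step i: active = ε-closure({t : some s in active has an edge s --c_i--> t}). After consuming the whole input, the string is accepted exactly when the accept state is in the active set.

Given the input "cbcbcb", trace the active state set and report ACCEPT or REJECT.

initial (ε-close {0}): {0,1,2}
'c' @ 1: {3,4}
'b' @ 2: {1,2,5}  (accept∈set)
'c' @ 3: {3,4}
'b' @ 4: {1,2,5}  (accept∈set)
'c' @ 5: {3,4}
'b' @ 6: {1,2,5}  (accept∈set)
after full input: {1,2,5}  (accept=1 in)

Answer: ACCEPT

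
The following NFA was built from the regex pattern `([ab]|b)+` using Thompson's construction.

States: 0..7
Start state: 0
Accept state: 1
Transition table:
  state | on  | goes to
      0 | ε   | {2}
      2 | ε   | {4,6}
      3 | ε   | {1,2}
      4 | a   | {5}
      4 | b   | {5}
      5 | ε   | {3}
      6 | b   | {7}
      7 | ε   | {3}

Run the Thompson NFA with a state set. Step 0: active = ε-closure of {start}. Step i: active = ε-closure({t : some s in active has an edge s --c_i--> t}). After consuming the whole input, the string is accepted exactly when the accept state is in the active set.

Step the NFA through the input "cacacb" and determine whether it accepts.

S₀ = ε-closure({0}) = {0,2,4,6}
'c' @ 1: {}  — no active states
rest 'acacb' ignored (set empty)
final: {}; accept 1 not in set

Answer: REJECT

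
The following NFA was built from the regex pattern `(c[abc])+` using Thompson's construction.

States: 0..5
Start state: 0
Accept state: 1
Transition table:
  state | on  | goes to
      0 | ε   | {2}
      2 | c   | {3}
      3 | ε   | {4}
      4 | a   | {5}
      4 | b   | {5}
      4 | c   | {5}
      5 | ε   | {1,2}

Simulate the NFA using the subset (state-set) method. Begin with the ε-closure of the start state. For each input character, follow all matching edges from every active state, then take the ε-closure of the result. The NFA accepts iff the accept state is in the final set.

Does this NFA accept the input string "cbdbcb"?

S₀ = ε-closure({0}) = {0,2}
'c' @ 1: {3,4}
'b' @ 2: {1,2,5}  [accepting]
'd' @ 3: {}  — state set empty
rest 'bcb' ignored (set empty)
final: {}; accept 1 not in set

Answer: REJECT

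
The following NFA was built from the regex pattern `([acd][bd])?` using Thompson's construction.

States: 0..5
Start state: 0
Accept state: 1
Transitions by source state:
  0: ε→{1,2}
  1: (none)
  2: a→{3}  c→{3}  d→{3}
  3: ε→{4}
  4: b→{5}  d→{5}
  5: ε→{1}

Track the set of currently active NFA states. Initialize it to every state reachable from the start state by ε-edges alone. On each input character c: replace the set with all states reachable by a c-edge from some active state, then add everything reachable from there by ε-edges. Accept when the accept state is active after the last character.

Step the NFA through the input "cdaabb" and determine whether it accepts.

S₀ = ε-closure({0}) = {0,1,2}
'c' @ 1: {3,4}
'd' @ 2: {1,5}  (accept∈set)
'a' @ 3: {}  — dead — no transitions
rest 'abb' ignored (set empty)
final: {}; accept 1 not in set

Answer: REJECT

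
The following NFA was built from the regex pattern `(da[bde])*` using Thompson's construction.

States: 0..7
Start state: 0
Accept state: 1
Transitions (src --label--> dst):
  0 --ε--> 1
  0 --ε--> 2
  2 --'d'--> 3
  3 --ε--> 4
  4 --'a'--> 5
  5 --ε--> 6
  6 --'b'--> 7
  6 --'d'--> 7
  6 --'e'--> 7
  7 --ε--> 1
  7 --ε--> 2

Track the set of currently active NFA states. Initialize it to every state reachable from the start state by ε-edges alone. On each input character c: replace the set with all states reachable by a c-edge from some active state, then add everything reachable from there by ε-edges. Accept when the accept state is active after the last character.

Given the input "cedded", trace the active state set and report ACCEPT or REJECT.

start: ε-closure({0}) = {0,1,2}
'c' @ 1: {}  — dead — no transitions
rest 'edded' ignored (set empty)
final: {}; accept 1 not in set

Answer: REJECT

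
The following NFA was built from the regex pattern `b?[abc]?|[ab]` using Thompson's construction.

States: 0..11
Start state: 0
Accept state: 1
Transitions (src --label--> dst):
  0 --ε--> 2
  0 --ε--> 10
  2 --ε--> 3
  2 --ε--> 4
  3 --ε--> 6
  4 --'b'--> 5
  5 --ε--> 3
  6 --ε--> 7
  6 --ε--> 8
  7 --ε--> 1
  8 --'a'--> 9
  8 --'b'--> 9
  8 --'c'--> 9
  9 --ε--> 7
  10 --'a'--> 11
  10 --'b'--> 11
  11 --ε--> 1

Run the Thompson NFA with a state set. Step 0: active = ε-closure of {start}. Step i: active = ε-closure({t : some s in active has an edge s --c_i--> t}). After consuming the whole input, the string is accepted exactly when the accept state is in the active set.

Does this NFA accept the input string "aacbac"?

S₀ = ε-closure({0}) = {0,1,2,3,4,6,7,8,10}
'a' @ 1: {1,7,9,11}  (accept∈set)
'a' @ 2: {}  — no active states
rest 'cbac' ignored (set empty)
final: {}; accept 1 not in set

Answer: REJECT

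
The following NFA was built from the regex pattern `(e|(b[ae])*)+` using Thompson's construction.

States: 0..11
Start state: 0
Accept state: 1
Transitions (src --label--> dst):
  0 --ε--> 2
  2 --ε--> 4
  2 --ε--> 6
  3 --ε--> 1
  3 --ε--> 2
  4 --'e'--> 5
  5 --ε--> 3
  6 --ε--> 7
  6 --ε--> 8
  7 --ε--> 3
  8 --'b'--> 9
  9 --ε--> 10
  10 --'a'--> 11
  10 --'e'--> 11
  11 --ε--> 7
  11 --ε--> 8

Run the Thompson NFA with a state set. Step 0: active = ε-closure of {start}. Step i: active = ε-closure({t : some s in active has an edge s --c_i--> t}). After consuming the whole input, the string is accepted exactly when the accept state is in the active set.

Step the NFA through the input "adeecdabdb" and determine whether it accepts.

initial (ε-close {0}): {0,1,2,3,4,6,7,8}
'a' @ 1: {}  — state set empty
rest 'deecdabdb' ignored (set empty)
after full input: {}  (accept=1 not in)

Answer: REJECT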